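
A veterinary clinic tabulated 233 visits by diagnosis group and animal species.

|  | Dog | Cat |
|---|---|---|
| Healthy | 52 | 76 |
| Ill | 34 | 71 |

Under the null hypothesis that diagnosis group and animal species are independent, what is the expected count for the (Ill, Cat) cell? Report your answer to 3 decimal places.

66.245

Row total (Ill) = 105; column total (Cat) = 147; grand total N = 233.
Expected count = (row total × column total) / N = 105 × 147 / 233 = 66.245.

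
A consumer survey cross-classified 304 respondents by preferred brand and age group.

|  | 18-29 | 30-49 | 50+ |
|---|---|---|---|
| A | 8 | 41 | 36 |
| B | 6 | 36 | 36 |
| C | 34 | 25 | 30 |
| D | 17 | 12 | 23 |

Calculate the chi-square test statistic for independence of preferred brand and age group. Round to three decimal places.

Row totals: 85, 78, 89, 52. Column totals: 65, 114, 125. Grand total N = 304.
Expected counts (row total × column total / N):
  A, 18-29: 85×65/304 = 18.17434
  A, 30-49: 85×114/304 = 31.87500
  A, 50+: 85×125/304 = 34.95066
  B, 18-29: 78×65/304 = 16.67763
  B, 30-49: 78×114/304 = 29.25000
  B, 50+: 78×125/304 = 32.07237
  C, 18-29: 89×65/304 = 19.02961
  C, 30-49: 89×114/304 = 33.37500
  C, 50+: 89×125/304 = 36.59539
  D, 18-29: 52×65/304 = 11.11842
  D, 30-49: 52×114/304 = 19.50000
  D, 50+: 52×125/304 = 21.38158
Contributions (O − E)²/E:
  (8 − 18.17434)²/18.17434 = 5.6958
  (41 − 31.87500)²/31.87500 = 2.6123
  (36 − 34.95066)²/34.95066 = 0.0315
  (6 − 16.67763)²/16.67763 = 6.8362
  (36 − 29.25000)²/29.25000 = 1.5577
  (36 − 32.07237)²/32.07237 = 0.4810
  (34 − 19.02961)²/19.02961 = 11.7770
  (25 − 33.37500)²/33.37500 = 2.1016
  (30 − 36.59539)²/36.59539 = 1.1887
  (17 − 11.11842)²/11.11842 = 3.1113
  (12 − 19.50000)²/19.50000 = 2.8846
  (23 − 21.38158)²/21.38158 = 0.1225
χ² = 5.6958 + 2.6123 + 0.0315 + 6.8362 + 1.5577 + 0.4810 + 11.7770 + 2.1016 + 1.1887 + 3.1113 + 2.8846 + 0.1225 = 38.400

38.400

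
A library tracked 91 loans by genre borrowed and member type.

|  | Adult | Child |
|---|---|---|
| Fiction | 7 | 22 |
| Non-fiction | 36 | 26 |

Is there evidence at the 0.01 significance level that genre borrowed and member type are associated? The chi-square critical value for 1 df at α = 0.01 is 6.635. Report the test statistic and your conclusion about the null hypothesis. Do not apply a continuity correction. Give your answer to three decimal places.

Row totals: 29, 62. Column totals: 43, 48. Grand total N = 91.
Expected counts (row total × column total / N):
  Fiction, Adult: 29×43/91 = 13.7033
  Fiction, Child: 29×48/91 = 15.2967
  Non-fiction, Adult: 62×43/91 = 29.2967
  Non-fiction, Child: 62×48/91 = 32.7033
Contributions (O − E)²/E:
  (7 − 13.7033)²/13.7033 = 3.2791
  (22 − 15.2967)²/15.2967 = 2.9375
  (36 − 29.2967)²/29.2967 = 1.5338
  (26 − 32.7033)²/32.7033 = 1.3740
χ² = 3.2791 + 2.9375 + 1.5338 + 1.3740 = 9.124
df = (2−1)(2−1) = 1. Since 9.124 > 6.635, reject the null hypothesis of independence at α = 0.01.

9.124; reject H₀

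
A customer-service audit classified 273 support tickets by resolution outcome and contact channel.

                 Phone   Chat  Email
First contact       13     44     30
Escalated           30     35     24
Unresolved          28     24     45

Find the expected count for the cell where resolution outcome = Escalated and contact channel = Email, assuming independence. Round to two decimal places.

32.27

Row total (Escalated) = 89; column total (Email) = 99; grand total N = 273.
Expected count = (row total × column total) / N = 89 × 99 / 273 = 32.27.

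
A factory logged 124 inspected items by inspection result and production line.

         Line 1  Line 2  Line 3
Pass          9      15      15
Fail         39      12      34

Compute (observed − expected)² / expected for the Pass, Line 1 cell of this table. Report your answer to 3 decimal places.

Row total (Pass) = 39; column total (Line 1) = 48; N = 124.
Expected count E = 39 × 48 / 124 = 15.0968.
Contribution = (O − E)²/E = (9 − 15.0968)² / 15.0968 = 2.462.

2.462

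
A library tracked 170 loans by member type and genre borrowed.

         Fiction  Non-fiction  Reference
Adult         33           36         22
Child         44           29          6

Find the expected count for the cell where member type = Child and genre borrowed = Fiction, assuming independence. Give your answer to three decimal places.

Row total (Child) = 79; column total (Fiction) = 77; grand total N = 170.
Expected count = (row total × column total) / N = 79 × 77 / 170 = 35.782.

35.782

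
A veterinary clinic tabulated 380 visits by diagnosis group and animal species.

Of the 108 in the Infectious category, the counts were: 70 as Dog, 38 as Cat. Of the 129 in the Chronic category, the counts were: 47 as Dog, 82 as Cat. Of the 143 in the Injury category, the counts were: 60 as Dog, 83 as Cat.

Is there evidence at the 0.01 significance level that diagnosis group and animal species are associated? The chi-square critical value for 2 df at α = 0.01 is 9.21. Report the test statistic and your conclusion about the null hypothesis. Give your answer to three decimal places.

Row totals: 108, 129, 143. Column totals: 177, 203. Grand total N = 380.
Expected counts (row total × column total / N):
  Infectious, Dog: 108×177/380 = 50.3053
  Infectious, Cat: 108×203/380 = 57.6947
  Chronic, Dog: 129×177/380 = 60.0868
  Chronic, Cat: 129×203/380 = 68.9132
  Injury, Dog: 143×177/380 = 66.6079
  Injury, Cat: 143×203/380 = 76.3921
Contributions (O − E)²/E:
  (70 − 50.3053)²/50.3053 = 7.7105
  (38 − 57.6947)²/57.6947 = 6.7230
  (47 − 60.0868)²/60.0868 = 2.8503
  (82 − 68.9132)²/68.9132 = 2.4852
  (60 − 66.6079)²/66.6079 = 0.6555
  (83 − 76.3921)²/76.3921 = 0.5716
χ² = 7.7105 + 6.7230 + 2.8503 + 2.4852 + 0.6555 + 0.5716 = 20.996
df = (3−1)(2−1) = 2. Since 20.996 > 9.21, reject the null hypothesis of independence at α = 0.01.

20.996; reject H₀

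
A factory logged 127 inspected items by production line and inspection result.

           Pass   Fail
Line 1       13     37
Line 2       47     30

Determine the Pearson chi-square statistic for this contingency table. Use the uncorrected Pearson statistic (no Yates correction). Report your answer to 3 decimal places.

Row totals: 50, 77. Column totals: 60, 67. Grand total N = 127.
Expected counts (row total × column total / N):
  Line 1, Pass: 50×60/127 = 23.62205
  Line 1, Fail: 50×67/127 = 26.37795
  Line 2, Pass: 77×60/127 = 36.37795
  Line 2, Fail: 77×67/127 = 40.62205
Contributions (O − E)²/E:
  (13 − 23.62205)²/23.62205 = 4.7764
  (37 − 26.37795)²/26.37795 = 4.2774
  (47 − 36.37795)²/36.37795 = 3.1015
  (30 − 40.62205)²/40.62205 = 2.7775
χ² = 4.7764 + 4.2774 + 3.1015 + 2.7775 = 14.933

14.933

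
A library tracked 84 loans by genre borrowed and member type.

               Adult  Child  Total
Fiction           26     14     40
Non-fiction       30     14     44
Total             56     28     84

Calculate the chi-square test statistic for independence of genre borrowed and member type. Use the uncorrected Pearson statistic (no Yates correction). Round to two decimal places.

0.10

Grand total N = 84.
Expected counts (row total × column total / N):
  Fiction, Adult: 40×56/84 = 26.667
  Fiction, Child: 40×28/84 = 13.333
  Non-fiction, Adult: 44×56/84 = 29.333
  Non-fiction, Child: 44×28/84 = 14.667
Contributions (O − E)²/E:
  (26 − 26.667)²/26.667 = 0.0167
  (14 − 13.333)²/13.333 = 0.0334
  (30 − 29.333)²/29.333 = 0.0152
  (14 − 14.667)²/14.667 = 0.0303
χ² = 0.0167 + 0.0334 + 0.0152 + 0.0303 = 0.10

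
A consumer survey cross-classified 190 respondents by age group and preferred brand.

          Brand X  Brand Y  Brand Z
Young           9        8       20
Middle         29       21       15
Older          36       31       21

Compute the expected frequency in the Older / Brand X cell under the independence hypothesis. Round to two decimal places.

Row total (Older) = 88; column total (Brand X) = 74; grand total N = 190.
Expected count = (row total × column total) / N = 88 × 74 / 190 = 34.27.

34.27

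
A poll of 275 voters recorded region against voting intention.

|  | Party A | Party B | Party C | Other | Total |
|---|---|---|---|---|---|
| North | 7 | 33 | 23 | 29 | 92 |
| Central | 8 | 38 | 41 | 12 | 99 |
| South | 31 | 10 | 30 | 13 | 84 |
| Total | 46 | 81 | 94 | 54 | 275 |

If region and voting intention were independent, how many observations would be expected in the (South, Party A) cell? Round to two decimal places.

14.05

Row total (South) = 84; column total (Party A) = 46; grand total N = 275.
Expected count = (row total × column total) / N = 84 × 46 / 275 = 14.05.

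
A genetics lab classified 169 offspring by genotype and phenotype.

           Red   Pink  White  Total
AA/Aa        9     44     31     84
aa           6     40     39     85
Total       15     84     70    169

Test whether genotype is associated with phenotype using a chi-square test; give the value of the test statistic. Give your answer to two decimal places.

1.70

Grand total N = 169.
Expected counts (row total × column total / N):
  AA/Aa, Red: 84×15/169 = 7.456
  AA/Aa, Pink: 84×84/169 = 41.751
  AA/Aa, White: 84×70/169 = 34.793
  aa, Red: 85×15/169 = 7.544
  aa, Pink: 85×84/169 = 42.249
  aa, White: 85×70/169 = 35.207
Contributions (O − E)²/E:
  (9 − 7.456)²/7.456 = 0.3197
  (44 − 41.751)²/41.751 = 0.1211
  (31 − 34.793)²/34.793 = 0.4135
  (6 − 7.544)²/7.544 = 0.3160
  (40 − 42.249)²/42.249 = 0.1197
  (39 − 35.207)²/35.207 = 0.4086
χ² = 0.3197 + 0.1211 + 0.4135 + 0.3160 + 0.1197 + 0.4086 = 1.70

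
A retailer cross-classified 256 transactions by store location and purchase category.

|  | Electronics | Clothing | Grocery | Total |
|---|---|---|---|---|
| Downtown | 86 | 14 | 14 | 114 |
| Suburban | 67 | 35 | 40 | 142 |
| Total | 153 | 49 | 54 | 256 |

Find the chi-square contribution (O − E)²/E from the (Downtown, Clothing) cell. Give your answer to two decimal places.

Row total (Downtown) = 114; column total (Clothing) = 49; N = 256.
Expected count E = 114 × 49 / 256 = 21.820.
Contribution = (O − E)²/E = (14 − 21.820)² / 21.820 = 2.80.

2.80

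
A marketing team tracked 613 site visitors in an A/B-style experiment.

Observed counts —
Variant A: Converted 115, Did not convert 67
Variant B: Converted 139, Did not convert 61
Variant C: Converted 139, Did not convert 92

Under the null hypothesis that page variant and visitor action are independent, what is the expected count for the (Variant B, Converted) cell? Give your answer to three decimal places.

128.222

Row total (Variant B) = 200; column total (Converted) = 393; grand total N = 613.
Expected count = (row total × column total) / N = 200 × 393 / 613 = 128.222.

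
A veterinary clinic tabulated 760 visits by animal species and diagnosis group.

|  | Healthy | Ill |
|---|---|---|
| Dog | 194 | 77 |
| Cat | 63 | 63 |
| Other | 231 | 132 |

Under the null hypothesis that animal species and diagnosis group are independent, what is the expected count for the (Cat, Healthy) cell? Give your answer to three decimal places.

Row total (Cat) = 126; column total (Healthy) = 488; grand total N = 760.
Expected count = (row total × column total) / N = 126 × 488 / 760 = 80.905.

80.905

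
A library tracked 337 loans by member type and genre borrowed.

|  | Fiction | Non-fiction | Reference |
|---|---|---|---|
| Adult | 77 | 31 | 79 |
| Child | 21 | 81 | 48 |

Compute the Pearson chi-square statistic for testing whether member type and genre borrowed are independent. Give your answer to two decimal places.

Row totals: 187, 150. Column totals: 98, 112, 127. Grand total N = 337.
Expected counts (row total × column total / N):
  Adult, Fiction: 187×98/337 = 54.380
  Adult, Non-fiction: 187×112/337 = 62.148
  Adult, Reference: 187×127/337 = 70.472
  Child, Fiction: 150×98/337 = 43.620
  Child, Non-fiction: 150×112/337 = 49.852
  Child, Reference: 150×127/337 = 56.528
Contributions (O − E)²/E:
  (77 − 54.380)²/54.380 = 9.4091
  (31 − 62.148)²/62.148 = 15.6111
  (79 − 70.472)²/70.472 = 1.0320
  (21 − 43.620)²/43.620 = 11.7300
  (81 − 49.852)²/49.852 = 19.4616
  (48 − 56.528)²/56.528 = 1.2866
χ² = 9.4091 + 15.6111 + 1.0320 + 11.7300 + 19.4616 + 1.2866 = 58.53

58.53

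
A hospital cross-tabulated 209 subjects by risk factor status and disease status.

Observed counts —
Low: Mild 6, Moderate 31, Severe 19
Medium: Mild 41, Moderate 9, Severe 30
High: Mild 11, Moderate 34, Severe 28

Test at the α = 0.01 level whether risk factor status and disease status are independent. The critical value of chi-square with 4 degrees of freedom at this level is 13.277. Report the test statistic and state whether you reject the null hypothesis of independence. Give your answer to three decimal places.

Row totals: 56, 80, 73. Column totals: 58, 74, 77. Grand total N = 209.
Expected counts (row total × column total / N):
  Low, Mild: 56×58/209 = 15.54067
  Low, Moderate: 56×74/209 = 19.82775
  Low, Severe: 56×77/209 = 20.63158
  Medium, Mild: 80×58/209 = 22.20096
  Medium, Moderate: 80×74/209 = 28.32536
  Medium, Severe: 80×77/209 = 29.47368
  High, Mild: 73×58/209 = 20.25837
  High, Moderate: 73×74/209 = 25.84689
  High, Severe: 73×77/209 = 26.89474
Contributions (O − E)²/E:
  (6 − 15.54067)²/15.54067 = 5.8572
  (31 − 19.82775)²/19.82775 = 6.2952
  (19 − 20.63158)²/20.63158 = 0.1290
  (41 − 22.20096)²/22.20096 = 15.9184
  (9 − 28.32536)²/28.32536 = 13.1850
  (30 − 29.47368)²/29.47368 = 0.0094
  (11 − 20.25837)²/20.25837 = 4.2312
  (34 − 25.84689)²/25.84689 = 2.5718
  (28 − 26.89474)²/26.89474 = 0.0454
χ² = 5.8572 + 6.2952 + 0.1290 + 15.9184 + 13.1850 + 0.0094 + 4.2312 + 2.5718 + 0.0454 = 48.243
df = (3−1)(3−1) = 4. Since 48.243 > 13.277, reject the null hypothesis of independence at α = 0.01.

48.243; reject H₀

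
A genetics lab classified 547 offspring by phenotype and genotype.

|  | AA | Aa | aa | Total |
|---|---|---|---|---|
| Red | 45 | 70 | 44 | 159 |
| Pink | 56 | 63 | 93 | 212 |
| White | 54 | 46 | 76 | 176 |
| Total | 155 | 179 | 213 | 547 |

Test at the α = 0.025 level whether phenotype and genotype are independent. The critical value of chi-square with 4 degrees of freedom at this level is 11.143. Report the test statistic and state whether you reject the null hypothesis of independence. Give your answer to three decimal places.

17.062; reject H₀

Grand total N = 547.
Expected counts (row total × column total / N):
  Red, AA: 159×155/547 = 45.0548
  Red, Aa: 159×179/547 = 52.0311
  Red, aa: 159×213/547 = 61.9141
  Pink, AA: 212×155/547 = 60.0731
  Pink, Aa: 212×179/547 = 69.3748
  Pink, aa: 212×213/547 = 82.5521
  White, AA: 176×155/547 = 49.8720
  White, Aa: 176×179/547 = 57.5941
  White, aa: 176×213/547 = 68.5338
Contributions (O − E)²/E:
  (45 − 45.0548)²/45.0548 = 0.0001
  (70 − 52.0311)²/52.0311 = 6.2055
  (44 − 61.9141)²/61.9141 = 5.1832
  (56 − 60.0731)²/60.0731 = 0.2762
  (63 − 69.3748)²/69.3748 = 0.5858
  (93 − 82.5521)²/82.5521 = 1.3223
  (54 − 49.8720)²/49.8720 = 0.3417
  (46 − 57.5941)²/57.5941 = 2.3340
  (76 − 68.5338)²/68.5338 = 0.8134
χ² = 0.0001 + 6.2055 + 5.1832 + 0.2762 + 0.5858 + 1.3223 + 0.3417 + 2.3340 + 0.8134 = 17.062
df = (3−1)(3−1) = 4. Since 17.062 > 11.143, reject the null hypothesis of independence at α = 0.025.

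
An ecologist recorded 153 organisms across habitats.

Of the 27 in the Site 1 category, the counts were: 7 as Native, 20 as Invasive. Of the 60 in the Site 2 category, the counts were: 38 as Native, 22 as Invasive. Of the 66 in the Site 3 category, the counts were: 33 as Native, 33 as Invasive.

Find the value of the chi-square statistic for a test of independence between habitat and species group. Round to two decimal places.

Row totals: 27, 60, 66. Column totals: 78, 75. Grand total N = 153.
Expected counts (row total × column total / N):
  Site 1, Native: 27×78/153 = 13.765
  Site 1, Invasive: 27×75/153 = 13.235
  Site 2, Native: 60×78/153 = 30.588
  Site 2, Invasive: 60×75/153 = 29.412
  Site 3, Native: 66×78/153 = 33.647
  Site 3, Invasive: 66×75/153 = 32.353
Contributions (O − E)²/E:
  (7 − 13.765)²/13.765 = 3.3248
  (20 − 13.235)²/13.235 = 3.4579
  (38 − 30.588)²/30.588 = 1.7961
  (22 − 29.412)²/29.412 = 1.8679
  (33 − 33.647)²/33.647 = 0.0124
  (33 − 32.353)²/32.353 = 0.0129
χ² = 3.3248 + 3.4579 + 1.7961 + 1.8679 + 0.0124 + 0.0129 = 10.47

10.47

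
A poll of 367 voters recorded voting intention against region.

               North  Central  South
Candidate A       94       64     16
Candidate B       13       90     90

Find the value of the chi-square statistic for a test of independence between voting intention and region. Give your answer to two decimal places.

116.70

Row totals: 174, 193. Column totals: 107, 154, 106. Grand total N = 367.
Expected counts (row total × column total / N):
  Candidate A, North: 174×107/367 = 50.730
  Candidate A, Central: 174×154/367 = 73.014
  Candidate A, South: 174×106/367 = 50.256
  Candidate B, North: 193×107/367 = 56.270
  Candidate B, Central: 193×154/367 = 80.986
  Candidate B, South: 193×106/367 = 55.744
Contributions (O − E)²/E:
  (94 − 50.730)²/50.730 = 36.9070
  (64 − 73.014)²/73.014 = 1.1128
  (16 − 50.256)²/50.256 = 23.3499
  (13 − 56.270)²/56.270 = 33.2734
  (90 − 80.986)²/80.986 = 1.0033
  (90 − 55.744)²/55.744 = 21.0511
χ² = 36.9070 + 1.1128 + 23.3499 + 33.2734 + 1.0033 + 21.0511 = 116.70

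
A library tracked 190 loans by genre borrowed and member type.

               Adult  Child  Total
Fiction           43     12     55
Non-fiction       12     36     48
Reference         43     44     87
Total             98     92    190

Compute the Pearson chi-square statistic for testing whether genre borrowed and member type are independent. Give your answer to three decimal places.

Grand total N = 190.
Expected counts (row total × column total / N):
  Fiction, Adult: 55×98/190 = 28.3684
  Fiction, Child: 55×92/190 = 26.6316
  Non-fiction, Adult: 48×98/190 = 24.7579
  Non-fiction, Child: 48×92/190 = 23.2421
  Reference, Adult: 87×98/190 = 44.8737
  Reference, Child: 87×92/190 = 42.1263
Contributions (O − E)²/E:
  (43 − 28.3684)²/28.3684 = 7.5466
  (12 − 26.6316)²/26.6316 = 8.0387
  (12 − 24.7579)²/24.7579 = 6.5742
  (36 − 23.2421)²/23.2421 = 7.0030
  (43 − 44.8737)²/44.8737 = 0.0782
  (44 − 42.1263)²/42.1263 = 0.0833
χ² = 7.5466 + 8.0387 + 6.5742 + 7.0030 + 0.0782 + 0.0833 = 29.324

29.324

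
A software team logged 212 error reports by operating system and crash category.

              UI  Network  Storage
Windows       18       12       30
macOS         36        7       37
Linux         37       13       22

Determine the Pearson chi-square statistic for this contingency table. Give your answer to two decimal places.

Row totals: 60, 80, 72. Column totals: 91, 32, 89. Grand total N = 212.
Expected counts (row total × column total / N):
  Windows, UI: 60×91/212 = 25.7547
  Windows, Network: 60×32/212 = 9.0566
  Windows, Storage: 60×89/212 = 25.1887
  macOS, UI: 80×91/212 = 34.3396
  macOS, Network: 80×32/212 = 12.0755
  macOS, Storage: 80×89/212 = 33.5849
  Linux, UI: 72×91/212 = 30.9057
  Linux, Network: 72×32/212 = 10.8679
  Linux, Storage: 72×89/212 = 30.2264
Contributions (O − E)²/E:
  (18 − 25.7547)²/25.7547 = 2.3349
  (12 − 9.0566)²/9.0566 = 0.9566
  (30 − 25.1887)²/25.1887 = 0.9190
  (36 − 34.3396)²/34.3396 = 0.0803
  (7 − 12.0755)²/12.0755 = 2.1333
  (37 − 33.5849)²/33.5849 = 0.3473
  (37 − 30.9057)²/30.9057 = 1.2017
  (13 − 10.8679)²/10.8679 = 0.4183
  (22 − 30.2264)²/30.2264 = 2.2389
χ² = 2.3349 + 0.9566 + 0.9190 + 0.0803 + 2.1333 + 0.3473 + 1.2017 + 0.4183 + 2.2389 = 10.63

10.63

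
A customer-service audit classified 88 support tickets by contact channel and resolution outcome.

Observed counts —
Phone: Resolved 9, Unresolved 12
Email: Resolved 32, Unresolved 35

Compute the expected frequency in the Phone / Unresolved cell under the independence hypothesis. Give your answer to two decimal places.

11.22

Row total (Phone) = 21; column total (Unresolved) = 47; grand total N = 88.
Expected count = (row total × column total) / N = 21 × 47 / 88 = 11.22.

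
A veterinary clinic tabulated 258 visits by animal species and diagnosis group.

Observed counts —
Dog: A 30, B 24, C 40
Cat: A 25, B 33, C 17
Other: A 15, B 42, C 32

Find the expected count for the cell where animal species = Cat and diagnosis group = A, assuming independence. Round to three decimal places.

Row total (Cat) = 75; column total (A) = 70; grand total N = 258.
Expected count = (row total × column total) / N = 75 × 70 / 258 = 20.349.

20.349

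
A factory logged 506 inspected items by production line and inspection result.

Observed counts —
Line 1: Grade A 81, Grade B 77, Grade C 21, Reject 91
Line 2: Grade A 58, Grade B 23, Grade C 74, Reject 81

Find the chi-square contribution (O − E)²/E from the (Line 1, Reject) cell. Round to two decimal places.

Row total (Line 1) = 270; column total (Reject) = 172; N = 506.
Expected count E = 270 × 172 / 506 = 91.779.
Contribution = (O − E)²/E = (91 − 91.779)² / 91.779 = 0.01.

0.01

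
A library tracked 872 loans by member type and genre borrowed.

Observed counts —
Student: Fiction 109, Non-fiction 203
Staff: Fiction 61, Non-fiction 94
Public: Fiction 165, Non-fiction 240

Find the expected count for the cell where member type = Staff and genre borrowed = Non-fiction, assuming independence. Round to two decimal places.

95.45

Row total (Staff) = 155; column total (Non-fiction) = 537; grand total N = 872.
Expected count = (row total × column total) / N = 155 × 537 / 872 = 95.45.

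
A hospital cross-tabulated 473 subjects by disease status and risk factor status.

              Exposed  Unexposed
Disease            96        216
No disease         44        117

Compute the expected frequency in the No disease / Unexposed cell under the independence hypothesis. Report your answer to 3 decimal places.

113.347

Row total (No disease) = 161; column total (Unexposed) = 333; grand total N = 473.
Expected count = (row total × column total) / N = 161 × 333 / 473 = 113.347.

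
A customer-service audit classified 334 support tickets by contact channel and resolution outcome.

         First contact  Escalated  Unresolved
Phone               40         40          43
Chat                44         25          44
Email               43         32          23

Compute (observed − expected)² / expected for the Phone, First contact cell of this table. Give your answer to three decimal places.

Row total (Phone) = 123; column total (First contact) = 127; N = 334.
Expected count E = 123 × 127 / 334 = 46.7695.
Contribution = (O − E)²/E = (40 − 46.7695)² / 46.7695 = 0.980.

0.980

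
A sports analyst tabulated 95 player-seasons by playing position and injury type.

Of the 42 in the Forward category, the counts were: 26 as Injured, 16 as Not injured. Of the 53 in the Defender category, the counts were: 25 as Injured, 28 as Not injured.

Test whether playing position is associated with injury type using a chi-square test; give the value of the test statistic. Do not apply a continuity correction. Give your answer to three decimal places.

Row totals: 42, 53. Column totals: 51, 44. Grand total N = 95.
Expected counts (row total × column total / N):
  Forward, Injured: 42×51/95 = 22.5474
  Forward, Not injured: 42×44/95 = 19.4526
  Defender, Injured: 53×51/95 = 28.4526
  Defender, Not injured: 53×44/95 = 24.5474
Contributions (O − E)²/E:
  (26 − 22.5474)²/22.5474 = 0.5287
  (16 − 19.4526)²/19.4526 = 0.6128
  (25 − 28.4526)²/28.4526 = 0.4190
  (28 − 24.5474)²/24.5474 = 0.4856
χ² = 0.5287 + 0.6128 + 0.4190 + 0.4856 = 2.046

2.046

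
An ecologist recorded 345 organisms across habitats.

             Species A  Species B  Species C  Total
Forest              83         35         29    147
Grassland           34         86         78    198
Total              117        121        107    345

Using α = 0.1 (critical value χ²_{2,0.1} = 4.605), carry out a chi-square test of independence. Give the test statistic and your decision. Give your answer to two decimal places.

58.19; reject H₀

Grand total N = 345.
Expected counts (row total × column total / N):
  Forest, Species A: 147×117/345 = 49.852
  Forest, Species B: 147×121/345 = 51.557
  Forest, Species C: 147×107/345 = 45.591
  Grassland, Species A: 198×117/345 = 67.148
  Grassland, Species B: 198×121/345 = 69.443
  Grassland, Species C: 198×107/345 = 61.409
Contributions (O − E)²/E:
  (83 − 49.852)²/49.852 = 22.0410
  (35 − 51.557)²/51.557 = 5.3171
  (29 − 45.591)²/45.591 = 6.0376
  (34 − 67.148)²/67.148 = 16.3637
  (86 − 69.443)²/69.443 = 3.9476
  (78 − 61.409)²/61.409 = 4.4824
χ² = 22.0410 + 5.3171 + 6.0376 + 16.3637 + 3.9476 + 4.4824 = 58.19
df = (2−1)(3−1) = 2. Since 58.19 > 4.605, reject the null hypothesis of independence at α = 0.1.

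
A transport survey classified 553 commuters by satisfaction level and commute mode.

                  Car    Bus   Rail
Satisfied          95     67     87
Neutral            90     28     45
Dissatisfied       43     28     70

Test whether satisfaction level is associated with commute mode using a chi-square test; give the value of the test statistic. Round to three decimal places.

27.285

Row totals: 249, 163, 141. Column totals: 228, 123, 202. Grand total N = 553.
Expected counts (row total × column total / N):
  Satisfied, Car: 249×228/553 = 102.6618
  Satisfied, Bus: 249×123/553 = 55.3834
  Satisfied, Rail: 249×202/553 = 90.9548
  Neutral, Car: 163×228/553 = 67.2043
  Neutral, Bus: 163×123/553 = 36.2550
  Neutral, Rail: 163×202/553 = 59.5407
  Dissatisfied, Car: 141×228/553 = 58.1338
  Dissatisfied, Bus: 141×123/553 = 31.3617
  Dissatisfied, Rail: 141×202/553 = 51.5045
Contributions (O − E)²/E:
  (95 − 102.6618)²/102.6618 = 0.5718
  (67 − 55.3834)²/55.3834 = 2.4366
  (87 − 90.9548)²/90.9548 = 0.1720
  (90 − 67.2043)²/67.2043 = 7.7323
  (28 − 36.2550)²/36.2550 = 1.8796
  (45 − 59.5407)²/59.5407 = 3.5510
  (43 − 58.1338)²/58.1338 = 3.9397
  (28 − 31.3617)²/31.3617 = 0.3603
  (70 − 51.5045)²/51.5045 = 6.6418
χ² = 0.5718 + 2.4366 + 0.1720 + 7.7323 + 1.8796 + 3.5510 + 3.9397 + 0.3603 + 6.6418 = 27.285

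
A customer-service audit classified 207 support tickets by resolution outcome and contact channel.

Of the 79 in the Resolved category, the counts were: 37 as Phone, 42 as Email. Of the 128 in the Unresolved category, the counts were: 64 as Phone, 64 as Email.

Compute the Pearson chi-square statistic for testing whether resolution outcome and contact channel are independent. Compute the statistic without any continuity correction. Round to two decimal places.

Row totals: 79, 128. Column totals: 101, 106. Grand total N = 207.
Expected counts (row total × column total / N):
  Resolved, Phone: 79×101/207 = 38.546
  Resolved, Email: 79×106/207 = 40.454
  Unresolved, Phone: 128×101/207 = 62.454
  Unresolved, Email: 128×106/207 = 65.546
Contributions (O − E)²/E:
  (37 − 38.546)²/38.546 = 0.0620
  (42 − 40.454)²/40.454 = 0.0591
  (64 − 62.454)²/62.454 = 0.0383
  (64 − 65.546)²/65.546 = 0.0365
χ² = 0.0620 + 0.0591 + 0.0383 + 0.0365 = 0.20

0.20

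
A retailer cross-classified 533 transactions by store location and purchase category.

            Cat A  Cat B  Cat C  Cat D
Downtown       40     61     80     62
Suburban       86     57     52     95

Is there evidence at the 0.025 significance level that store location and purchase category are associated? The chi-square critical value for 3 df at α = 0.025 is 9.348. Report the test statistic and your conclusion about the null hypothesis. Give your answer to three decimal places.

25.862; reject H₀

Row totals: 243, 290. Column totals: 126, 118, 132, 157. Grand total N = 533.
Expected counts (row total × column total / N):
  Downtown, Cat A: 243×126/533 = 57.4447
  Downtown, Cat B: 243×118/533 = 53.7974
  Downtown, Cat C: 243×132/533 = 60.1801
  Downtown, Cat D: 243×157/533 = 71.5779
  Suburban, Cat A: 290×126/533 = 68.5553
  Suburban, Cat B: 290×118/533 = 64.2026
  Suburban, Cat C: 290×132/533 = 71.8199
  Suburban, Cat D: 290×157/533 = 85.4221
Contributions (O − E)²/E:
  (40 − 57.4447)²/57.4447 = 5.2976
  (61 − 53.7974)²/53.7974 = 0.9643
  (80 − 60.1801)²/60.1801 = 6.5275
  (62 − 71.5779)²/71.5779 = 1.2816
  (86 − 68.5553)²/68.5553 = 4.4390
  (57 − 64.2026)²/64.2026 = 0.8080
  (52 − 71.8199)²/71.8199 = 5.4696
  (95 − 85.4221)²/85.4221 = 1.0739
χ² = 5.2976 + 0.9643 + 6.5275 + 1.2816 + 4.4390 + 0.8080 + 5.4696 + 1.0739 = 25.862
df = (2−1)(4−1) = 3. Since 25.862 > 9.348, reject the null hypothesis of independence at α = 0.025.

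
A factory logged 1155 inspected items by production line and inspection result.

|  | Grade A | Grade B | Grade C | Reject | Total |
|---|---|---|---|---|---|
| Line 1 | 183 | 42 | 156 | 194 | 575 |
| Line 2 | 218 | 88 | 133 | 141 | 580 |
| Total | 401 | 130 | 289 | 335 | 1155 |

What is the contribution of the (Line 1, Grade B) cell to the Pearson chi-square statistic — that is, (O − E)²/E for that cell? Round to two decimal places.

7.98

Row total (Line 1) = 575; column total (Grade B) = 130; N = 1155.
Expected count E = 575 × 130 / 1155 = 64.719.
Contribution = (O − E)²/E = (42 − 64.719)² / 64.719 = 7.98.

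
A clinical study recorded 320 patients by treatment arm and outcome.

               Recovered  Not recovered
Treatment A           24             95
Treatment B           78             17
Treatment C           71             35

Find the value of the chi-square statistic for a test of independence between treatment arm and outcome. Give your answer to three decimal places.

Row totals: 119, 95, 106. Column totals: 173, 147. Grand total N = 320.
Expected counts (row total × column total / N):
  Treatment A, Recovered: 119×173/320 = 64.3344
  Treatment A, Not recovered: 119×147/320 = 54.6656
  Treatment B, Recovered: 95×173/320 = 51.3594
  Treatment B, Not recovered: 95×147/320 = 43.6406
  Treatment C, Recovered: 106×173/320 = 57.3062
  Treatment C, Not recovered: 106×147/320 = 48.6938
Contributions (O − E)²/E:
  (24 − 64.3344)²/64.3344 = 25.2876
  (95 − 54.6656)²/54.6656 = 29.7603
  (78 − 51.3594)²/51.3594 = 13.8187
  (17 − 43.6406)²/43.6406 = 16.2629
  (71 − 57.3062)²/57.3062 = 3.2722
  (35 − 48.6938)²/48.6938 = 3.8510
χ² = 25.2876 + 29.7603 + 13.8187 + 16.2629 + 3.2722 + 3.8510 = 92.253

92.253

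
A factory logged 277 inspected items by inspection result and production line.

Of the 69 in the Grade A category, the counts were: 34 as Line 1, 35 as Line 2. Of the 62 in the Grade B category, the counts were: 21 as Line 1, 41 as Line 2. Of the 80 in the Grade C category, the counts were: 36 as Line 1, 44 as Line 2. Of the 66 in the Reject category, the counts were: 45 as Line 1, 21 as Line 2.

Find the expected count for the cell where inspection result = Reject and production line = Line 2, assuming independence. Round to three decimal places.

33.596

Row total (Reject) = 66; column total (Line 2) = 141; grand total N = 277.
Expected count = (row total × column total) / N = 66 × 141 / 277 = 33.596.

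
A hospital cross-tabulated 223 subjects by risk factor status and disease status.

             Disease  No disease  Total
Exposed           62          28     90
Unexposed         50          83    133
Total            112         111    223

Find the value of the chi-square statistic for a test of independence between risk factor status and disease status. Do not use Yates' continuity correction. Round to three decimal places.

Grand total N = 223.
Expected counts (row total × column total / N):
  Exposed, Disease: 90×112/223 = 45.2018
  Exposed, No disease: 90×111/223 = 44.7982
  Unexposed, Disease: 133×112/223 = 66.7982
  Unexposed, No disease: 133×111/223 = 66.2018
Contributions (O − E)²/E:
  (62 − 45.2018)²/45.2018 = 6.2427
  (28 − 44.7982)²/44.7982 = 6.2989
  (50 − 66.7982)²/66.7982 = 4.2244
  (83 − 66.2018)²/66.2018 = 4.2624
χ² = 6.2427 + 6.2989 + 4.2244 + 4.2624 = 21.028

21.028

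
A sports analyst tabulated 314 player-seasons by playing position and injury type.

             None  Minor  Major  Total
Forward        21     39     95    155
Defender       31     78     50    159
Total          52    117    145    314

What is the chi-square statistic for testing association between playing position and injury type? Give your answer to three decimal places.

Grand total N = 314.
Expected counts (row total × column total / N):
  Forward, None: 155×52/314 = 25.6688
  Forward, Minor: 155×117/314 = 57.7548
  Forward, Major: 155×145/314 = 71.5764
  Defender, None: 159×52/314 = 26.3312
  Defender, Minor: 159×117/314 = 59.2452
  Defender, Major: 159×145/314 = 73.4236
Contributions (O − E)²/E:
  (21 − 25.6688)²/25.6688 = 0.8492
  (39 − 57.7548)²/57.7548 = 6.0903
  (95 − 71.5764)²/71.5764 = 7.6654
  (31 − 26.3312)²/26.3312 = 0.8278
  (78 − 59.2452)²/59.2452 = 5.9371
  (50 − 73.4236)²/73.4236 = 7.4726
χ² = 0.8492 + 6.0903 + 7.6654 + 0.8278 + 5.9371 + 7.4726 = 28.842

28.842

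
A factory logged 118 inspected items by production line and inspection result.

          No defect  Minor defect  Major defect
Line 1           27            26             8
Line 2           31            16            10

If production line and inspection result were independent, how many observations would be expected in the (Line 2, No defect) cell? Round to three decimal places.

28.017

Row total (Line 2) = 57; column total (No defect) = 58; grand total N = 118.
Expected count = (row total × column total) / N = 57 × 58 / 118 = 28.017.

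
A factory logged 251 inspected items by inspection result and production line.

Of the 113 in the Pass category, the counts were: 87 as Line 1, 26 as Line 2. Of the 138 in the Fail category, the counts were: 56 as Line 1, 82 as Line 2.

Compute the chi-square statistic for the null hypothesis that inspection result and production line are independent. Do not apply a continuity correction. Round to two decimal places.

Row totals: 113, 138. Column totals: 143, 108. Grand total N = 251.
Expected counts (row total × column total / N):
  Pass, Line 1: 113×143/251 = 64.3785
  Pass, Line 2: 113×108/251 = 48.6215
  Fail, Line 1: 138×143/251 = 78.6215
  Fail, Line 2: 138×108/251 = 59.3785
Contributions (O − E)²/E:
  (87 − 64.3785)²/64.3785 = 7.9488
  (26 − 48.6215)²/48.6215 = 10.5248
  (56 − 78.6215)²/78.6215 = 6.5088
  (82 − 59.3785)²/59.3785 = 8.6181
χ² = 7.9488 + 10.5248 + 6.5088 + 8.6181 = 33.60

33.60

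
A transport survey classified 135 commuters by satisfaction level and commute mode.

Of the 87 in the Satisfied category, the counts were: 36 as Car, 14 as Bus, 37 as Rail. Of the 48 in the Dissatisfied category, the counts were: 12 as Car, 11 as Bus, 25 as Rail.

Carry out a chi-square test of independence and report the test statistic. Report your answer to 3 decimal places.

Row totals: 87, 48. Column totals: 48, 25, 62. Grand total N = 135.
Expected counts (row total × column total / N):
  Satisfied, Car: 87×48/135 = 30.9333
  Satisfied, Bus: 87×25/135 = 16.1111
  Satisfied, Rail: 87×62/135 = 39.9556
  Dissatisfied, Car: 48×48/135 = 17.0667
  Dissatisfied, Bus: 48×25/135 = 8.8889
  Dissatisfied, Rail: 48×62/135 = 22.0444
Contributions (O − E)²/E:
  (36 − 30.9333)²/30.9333 = 0.8299
  (14 − 16.1111)²/16.1111 = 0.2766
  (37 − 39.9556)²/39.9556 = 0.2186
  (12 − 17.0667)²/17.0667 = 1.5042
  (11 − 8.8889)²/8.8889 = 0.5014
  (25 − 22.0444)²/22.0444 = 0.3963
χ² = 0.8299 + 0.2766 + 0.2186 + 1.5042 + 0.5014 + 0.3963 = 3.727

3.727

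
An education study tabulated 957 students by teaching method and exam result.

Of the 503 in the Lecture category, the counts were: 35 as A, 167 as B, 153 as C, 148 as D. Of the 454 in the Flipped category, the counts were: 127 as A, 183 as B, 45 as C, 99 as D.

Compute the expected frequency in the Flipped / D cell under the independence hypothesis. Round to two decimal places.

Row total (Flipped) = 454; column total (D) = 247; grand total N = 957.
Expected count = (row total × column total) / N = 454 × 247 / 957 = 117.18.

117.18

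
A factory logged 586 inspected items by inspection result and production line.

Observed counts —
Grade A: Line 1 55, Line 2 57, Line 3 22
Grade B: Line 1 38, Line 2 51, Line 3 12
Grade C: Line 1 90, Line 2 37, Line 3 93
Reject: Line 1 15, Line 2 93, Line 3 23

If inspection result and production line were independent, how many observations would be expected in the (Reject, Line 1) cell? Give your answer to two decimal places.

44.26

Row total (Reject) = 131; column total (Line 1) = 198; grand total N = 586.
Expected count = (row total × column total) / N = 131 × 198 / 586 = 44.26.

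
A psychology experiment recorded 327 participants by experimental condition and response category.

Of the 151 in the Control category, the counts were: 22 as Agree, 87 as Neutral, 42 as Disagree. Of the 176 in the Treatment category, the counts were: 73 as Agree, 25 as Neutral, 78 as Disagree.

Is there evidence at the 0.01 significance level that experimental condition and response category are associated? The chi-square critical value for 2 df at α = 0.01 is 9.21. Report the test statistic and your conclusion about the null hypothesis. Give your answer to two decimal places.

Row totals: 151, 176. Column totals: 95, 112, 120. Grand total N = 327.
Expected counts (row total × column total / N):
  Control, Agree: 151×95/327 = 43.869
  Control, Neutral: 151×112/327 = 51.719
  Control, Disagree: 151×120/327 = 55.413
  Treatment, Agree: 176×95/327 = 51.131
  Treatment, Neutral: 176×112/327 = 60.281
  Treatment, Disagree: 176×120/327 = 64.587
Contributions (O − E)²/E:
  (22 − 43.869)²/43.869 = 10.9018
  (87 − 51.719)²/51.719 = 24.0675
  (42 − 55.413)²/55.413 = 3.2467
  (73 − 51.131)²/51.131 = 9.3535
  (25 − 60.281)²/60.281 = 20.6491
  (78 − 64.587)²/64.587 = 2.7855
χ² = 10.9018 + 24.0675 + 3.2467 + 9.3535 + 20.6491 + 2.7855 = 71.00
df = (2−1)(3−1) = 2. Since 71.00 > 9.21, reject the null hypothesis of independence at α = 0.01.

71.00; reject H₀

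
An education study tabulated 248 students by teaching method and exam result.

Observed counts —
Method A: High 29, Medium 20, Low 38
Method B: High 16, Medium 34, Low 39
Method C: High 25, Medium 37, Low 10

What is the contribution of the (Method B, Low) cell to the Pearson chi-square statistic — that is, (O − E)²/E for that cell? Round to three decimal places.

Row total (Method B) = 89; column total (Low) = 87; N = 248.
Expected count E = 89 × 87 / 248 = 31.2218.
Contribution = (O − E)²/E = (39 − 31.2218)² / 31.2218 = 1.938.

1.938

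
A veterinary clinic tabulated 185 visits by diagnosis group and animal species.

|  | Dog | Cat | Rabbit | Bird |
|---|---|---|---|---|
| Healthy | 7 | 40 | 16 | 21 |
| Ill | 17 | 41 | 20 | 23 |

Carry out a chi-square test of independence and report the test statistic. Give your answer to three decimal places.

3.179

Row totals: 84, 101. Column totals: 24, 81, 36, 44. Grand total N = 185.
Expected counts (row total × column total / N):
  Healthy, Dog: 84×24/185 = 10.8973
  Healthy, Cat: 84×81/185 = 36.7784
  Healthy, Rabbit: 84×36/185 = 16.3459
  Healthy, Bird: 84×44/185 = 19.9784
  Ill, Dog: 101×24/185 = 13.1027
  Ill, Cat: 101×81/185 = 44.2216
  Ill, Rabbit: 101×36/185 = 19.6541
  Ill, Bird: 101×44/185 = 24.0216
Contributions (O − E)²/E:
  (7 − 10.8973)²/10.8973 = 1.3938
  (40 − 36.7784)²/36.7784 = 0.2822
  (16 − 16.3459)²/16.3459 = 0.0073
  (21 − 19.9784)²/19.9784 = 0.0522
  (17 − 13.1027)²/13.1027 = 1.1592
  (41 − 44.2216)²/44.2216 = 0.2347
  (20 − 19.6541)²/19.6541 = 0.0061
  (23 − 24.0216)²/24.0216 = 0.0434
χ² = 1.3938 + 0.2822 + 0.0073 + 0.0522 + 1.1592 + 0.2347 + 0.0061 + 0.0434 = 3.179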